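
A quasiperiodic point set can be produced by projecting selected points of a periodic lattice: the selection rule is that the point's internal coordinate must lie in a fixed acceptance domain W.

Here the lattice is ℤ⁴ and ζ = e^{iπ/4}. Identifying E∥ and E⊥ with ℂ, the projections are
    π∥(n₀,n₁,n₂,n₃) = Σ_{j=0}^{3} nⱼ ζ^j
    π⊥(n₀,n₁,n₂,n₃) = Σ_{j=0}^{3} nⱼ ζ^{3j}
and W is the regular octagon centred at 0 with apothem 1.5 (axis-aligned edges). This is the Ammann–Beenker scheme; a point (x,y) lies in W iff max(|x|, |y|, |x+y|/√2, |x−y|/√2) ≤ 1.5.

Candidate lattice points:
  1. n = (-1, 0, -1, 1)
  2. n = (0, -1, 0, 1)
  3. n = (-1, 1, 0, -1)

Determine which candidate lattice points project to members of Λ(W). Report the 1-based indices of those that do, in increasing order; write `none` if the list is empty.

π⊥(n) = n₀ + n₁ζ³ + n₂ζ⁶ + n₃ζ⁹ where ζ = e^{iπ/4}.
candidate 1: n = (-1, 0, -1, 1) → π⊥ ≈ (-0.292893, +1.707107); max(|x|,|y|,|x±y|/√2) = 1.707107 > 1.5 ⇒ ∉ W
candidate 2: n = (0, -1, 0, 1) → π⊥ ≈ (+1.414214, +0.000000); max(|x|,|y|,|x±y|/√2) = 1.414214 ≤ 1.5 ⇒ ∈ W
candidate 3: n = (-1, 1, 0, -1) → π⊥ ≈ (-2.414214, +0.000000); max(|x|,|y|,|x±y|/√2) = 2.414214 > 1.5 ⇒ ∉ W

2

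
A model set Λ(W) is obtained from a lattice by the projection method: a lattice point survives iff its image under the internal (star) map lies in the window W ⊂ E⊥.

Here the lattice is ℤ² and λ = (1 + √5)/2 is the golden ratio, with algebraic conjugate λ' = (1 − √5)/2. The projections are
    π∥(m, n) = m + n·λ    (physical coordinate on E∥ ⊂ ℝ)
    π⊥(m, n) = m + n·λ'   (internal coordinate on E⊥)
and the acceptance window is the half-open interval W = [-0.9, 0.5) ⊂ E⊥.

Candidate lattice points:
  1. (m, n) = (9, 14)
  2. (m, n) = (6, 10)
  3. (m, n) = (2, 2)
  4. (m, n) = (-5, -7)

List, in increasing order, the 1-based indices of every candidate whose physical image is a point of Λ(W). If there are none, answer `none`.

1, 2, 4

Compute λ' = (1−√5)/2 = -0.618034, so π⊥(m,n) = m -0.618034·n.
[1] lift (9,14): star map gives 0.347524; window check -0.9 ≤ 0.347524 < 0.5 is true → IN Λ
[2] lift (6,10): star map gives -0.180340; window check -0.9 ≤ -0.180340 < 0.5 is true → IN Λ
[3] lift (2,2): star map gives 0.763932; window check -0.9 ≤ 0.763932 < 0.5 is false → out
[4] lift (-5,-7): star map gives -0.673762; window check -0.9 ≤ -0.673762 < 0.5 is true → IN Λ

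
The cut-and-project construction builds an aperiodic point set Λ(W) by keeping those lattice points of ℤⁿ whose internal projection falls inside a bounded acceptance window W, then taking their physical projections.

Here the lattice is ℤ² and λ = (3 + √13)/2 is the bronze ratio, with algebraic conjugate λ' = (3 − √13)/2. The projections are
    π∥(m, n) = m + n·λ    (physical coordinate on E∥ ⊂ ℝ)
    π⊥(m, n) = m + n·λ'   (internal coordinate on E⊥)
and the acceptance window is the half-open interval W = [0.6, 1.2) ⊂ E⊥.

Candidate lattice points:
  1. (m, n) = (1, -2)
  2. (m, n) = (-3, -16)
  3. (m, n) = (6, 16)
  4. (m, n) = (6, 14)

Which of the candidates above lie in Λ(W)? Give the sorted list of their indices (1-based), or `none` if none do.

3

λ' = (3−√13)/2 ≈ -0.3028.
[1] lift (1,-2): star map gives 1.6056; window check 0.6 ≤ 1.6056 < 1.2 is false → out
[2] lift (-3,-16): star map gives 1.8444; window check 0.6 ≤ 1.8444 < 1.2 is false → out
[3] lift (6,16): star map gives 1.1556; window check 0.6 ≤ 1.1556 < 1.2 is true → IN Λ
[4] lift (6,14): star map gives 1.7611; window check 0.6 ≤ 1.7611 < 1.2 is false → out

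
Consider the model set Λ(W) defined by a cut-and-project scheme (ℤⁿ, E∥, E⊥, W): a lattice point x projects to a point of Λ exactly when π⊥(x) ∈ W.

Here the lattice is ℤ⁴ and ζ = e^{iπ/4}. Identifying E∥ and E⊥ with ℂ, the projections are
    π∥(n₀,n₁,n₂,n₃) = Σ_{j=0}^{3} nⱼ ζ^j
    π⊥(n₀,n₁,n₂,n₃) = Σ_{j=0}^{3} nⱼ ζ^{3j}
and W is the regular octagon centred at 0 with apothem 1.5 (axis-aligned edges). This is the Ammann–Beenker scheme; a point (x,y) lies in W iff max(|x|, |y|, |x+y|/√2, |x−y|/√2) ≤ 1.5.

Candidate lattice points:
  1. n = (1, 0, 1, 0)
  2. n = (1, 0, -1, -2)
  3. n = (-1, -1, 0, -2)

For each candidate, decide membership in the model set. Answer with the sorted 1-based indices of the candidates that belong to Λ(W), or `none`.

With ζ = e^{iπ/4} the internal vectors are ζ^0,ζ^3,ζ^6,ζ^9.
#1 (1, 0, 1, 0): internal (1.000000, -1.000000); octagon support 1.414214 vs apothem 1.5 → ∈ W
#2 (1, 0, -1, -2): internal (-0.414214, -0.414214); octagon support 0.585786 vs apothem 1.5 → ∈ W
#3 (-1, -1, 0, -2): internal (-1.707107, -2.121320); octagon support 2.707107 vs apothem 1.5 → ∉ W

1, 2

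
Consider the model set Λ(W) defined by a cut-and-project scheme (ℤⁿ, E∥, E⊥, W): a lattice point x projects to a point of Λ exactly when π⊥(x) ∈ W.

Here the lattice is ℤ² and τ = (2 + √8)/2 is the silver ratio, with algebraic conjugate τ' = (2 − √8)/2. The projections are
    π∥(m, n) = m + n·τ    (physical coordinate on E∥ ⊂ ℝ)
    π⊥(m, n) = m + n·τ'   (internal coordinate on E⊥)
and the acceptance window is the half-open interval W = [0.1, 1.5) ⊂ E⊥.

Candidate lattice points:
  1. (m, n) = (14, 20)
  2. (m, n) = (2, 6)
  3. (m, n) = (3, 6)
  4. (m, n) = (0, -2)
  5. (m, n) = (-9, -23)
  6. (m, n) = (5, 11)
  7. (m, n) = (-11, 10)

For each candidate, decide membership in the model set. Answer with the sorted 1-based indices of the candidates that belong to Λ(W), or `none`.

Numerically τ ≈ 2.414214 and τ' = −1/τ ≈ -0.414214.
candidate 1: (m,n)=(14,20) → π∥ = 14+20·τ ≈ 62.284271, π⊥ = 14+20·τ' ≈ 5.715729 ∉ [0.1, 1.5) ⇒ out
candidate 2: (m,n)=(2,6) → π∥ = 2+6·τ ≈ 16.485281, π⊥ = 2+6·τ' ≈ -0.485281 ∉ [0.1, 1.5) ⇒ out
candidate 3: (m,n)=(3,6) → π∥ = 3+6·τ ≈ 17.485281, π⊥ = 3+6·τ' ≈ 0.514719 ∈ [0.1, 1.5) ⇒ IN Λ
candidate 4: (m,n)=(0,-2) → π∥ = 0-2·τ ≈ -4.828427, π⊥ = 0-2·τ' ≈ 0.828427 ∈ [0.1, 1.5) ⇒ IN Λ
candidate 5: (m,n)=(-9,-23) → π∥ = -9-23·τ ≈ -64.526912, π⊥ = -9-23·τ' ≈ 0.526912 ∈ [0.1, 1.5) ⇒ IN Λ
candidate 6: (m,n)=(5,11) → π∥ = 5+11·τ ≈ 31.556349, π⊥ = 5+11·τ' ≈ 0.443651 ∈ [0.1, 1.5) ⇒ IN Λ
candidate 7: (m,n)=(-11,10) → π∥ = -11+10·τ ≈ 13.142136, π⊥ = -11+10·τ' ≈ -15.142136 ∉ [0.1, 1.5) ⇒ out

3, 4, 5, 6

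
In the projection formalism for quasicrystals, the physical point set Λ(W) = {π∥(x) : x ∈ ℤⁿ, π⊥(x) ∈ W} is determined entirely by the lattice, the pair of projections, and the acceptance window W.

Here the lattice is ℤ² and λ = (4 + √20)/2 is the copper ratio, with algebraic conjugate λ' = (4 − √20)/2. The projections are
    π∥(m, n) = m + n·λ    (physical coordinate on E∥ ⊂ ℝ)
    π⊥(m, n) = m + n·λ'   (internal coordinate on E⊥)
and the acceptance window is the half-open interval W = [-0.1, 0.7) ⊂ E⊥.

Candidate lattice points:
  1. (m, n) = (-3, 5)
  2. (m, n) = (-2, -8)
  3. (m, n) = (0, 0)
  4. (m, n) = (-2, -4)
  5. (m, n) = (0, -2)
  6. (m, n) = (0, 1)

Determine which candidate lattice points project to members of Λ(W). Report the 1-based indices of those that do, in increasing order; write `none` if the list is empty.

Numerically λ ≈ 4.2361 and λ' = −1/λ ≈ -0.2361.
[1] lift (-3,5): star map gives -4.1803; window check -0.1 ≤ -4.1803 < 0.7 is false → out
[2] lift (-2,-8): star map gives -0.1115; window check -0.1 ≤ -0.1115 < 0.7 is false → out
[3] lift (0,0): star map gives 0.0000; window check -0.1 ≤ 0.0000 < 0.7 is true → IN Λ
[4] lift (-2,-4): star map gives -1.0557; window check -0.1 ≤ -1.0557 < 0.7 is false → out
[5] lift (0,-2): star map gives 0.4721; window check -0.1 ≤ 0.4721 < 0.7 is true → IN Λ
[6] lift (0,1): star map gives -0.2361; window check -0.1 ≤ -0.2361 < 0.7 is false → out

3, 5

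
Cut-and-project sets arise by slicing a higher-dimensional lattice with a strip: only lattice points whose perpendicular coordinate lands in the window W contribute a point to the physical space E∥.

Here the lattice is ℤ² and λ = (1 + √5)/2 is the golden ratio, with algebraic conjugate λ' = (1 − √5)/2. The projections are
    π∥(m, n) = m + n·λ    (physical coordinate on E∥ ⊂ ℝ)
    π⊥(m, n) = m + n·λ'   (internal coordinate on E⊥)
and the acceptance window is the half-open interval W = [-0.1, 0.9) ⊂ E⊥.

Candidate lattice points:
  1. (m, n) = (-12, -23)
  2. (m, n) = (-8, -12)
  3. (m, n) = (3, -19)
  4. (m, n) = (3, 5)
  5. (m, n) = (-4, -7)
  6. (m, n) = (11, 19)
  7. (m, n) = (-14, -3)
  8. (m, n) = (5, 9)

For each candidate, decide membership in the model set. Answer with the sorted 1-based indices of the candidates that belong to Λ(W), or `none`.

4, 5

Compute λ' = (1−√5)/2 = -0.6180, so π⊥(m,n) = m -0.6180·n.
#1 (-12,-23): internal coord -12 + (-23)·λ' = +2.2148; +2.2148 ∉ [-0.1, 0.9) → out
#2 (-8,-12): internal coord -8 + (-12)·λ' = -0.5836; -0.5836 ∉ [-0.1, 0.9) → out
#3 (3,-19): internal coord 3 + (-19)·λ' = +14.7426; +14.7426 ∉ [-0.1, 0.9) → out
#4 (3,5): internal coord 3 + (5)·λ' = -0.0902; -0.0902 ∈ [-0.1, 0.9) → IN Λ
#5 (-4,-7): internal coord -4 + (-7)·λ' = +0.3262; +0.3262 ∈ [-0.1, 0.9) → IN Λ
#6 (11,19): internal coord 11 + (19)·λ' = -0.7426; -0.7426 ∉ [-0.1, 0.9) → out
#7 (-14,-3): internal coord -14 + (-3)·λ' = -12.1459; -12.1459 ∉ [-0.1, 0.9) → out
#8 (5,9): internal coord 5 + (9)·λ' = -0.5623; -0.5623 ∉ [-0.1, 0.9) → out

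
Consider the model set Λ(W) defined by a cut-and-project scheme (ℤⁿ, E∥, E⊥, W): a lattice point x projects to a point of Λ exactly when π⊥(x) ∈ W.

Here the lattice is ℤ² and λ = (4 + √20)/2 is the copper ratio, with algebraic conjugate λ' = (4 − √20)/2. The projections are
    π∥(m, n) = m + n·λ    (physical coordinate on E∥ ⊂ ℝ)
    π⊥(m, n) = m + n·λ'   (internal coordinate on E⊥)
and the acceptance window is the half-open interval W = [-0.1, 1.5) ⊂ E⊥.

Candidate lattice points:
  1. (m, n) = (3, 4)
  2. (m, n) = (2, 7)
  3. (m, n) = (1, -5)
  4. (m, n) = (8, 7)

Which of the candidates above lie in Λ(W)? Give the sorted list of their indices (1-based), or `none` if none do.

λ' = (4−√20)/2 ≈ -0.23607.
#1 (3,4): internal coord 3 + (4)·λ' = +2.05573; +2.05573 ∉ [-0.1, 1.5) → out
#2 (2,7): internal coord 2 + (7)·λ' = +0.34752; +0.34752 ∈ [-0.1, 1.5) → IN Λ
#3 (1,-5): internal coord 1 + (-5)·λ' = +2.18034; +2.18034 ∉ [-0.1, 1.5) → out
#4 (8,7): internal coord 8 + (7)·λ' = +6.34752; +6.34752 ∉ [-0.1, 1.5) → out

2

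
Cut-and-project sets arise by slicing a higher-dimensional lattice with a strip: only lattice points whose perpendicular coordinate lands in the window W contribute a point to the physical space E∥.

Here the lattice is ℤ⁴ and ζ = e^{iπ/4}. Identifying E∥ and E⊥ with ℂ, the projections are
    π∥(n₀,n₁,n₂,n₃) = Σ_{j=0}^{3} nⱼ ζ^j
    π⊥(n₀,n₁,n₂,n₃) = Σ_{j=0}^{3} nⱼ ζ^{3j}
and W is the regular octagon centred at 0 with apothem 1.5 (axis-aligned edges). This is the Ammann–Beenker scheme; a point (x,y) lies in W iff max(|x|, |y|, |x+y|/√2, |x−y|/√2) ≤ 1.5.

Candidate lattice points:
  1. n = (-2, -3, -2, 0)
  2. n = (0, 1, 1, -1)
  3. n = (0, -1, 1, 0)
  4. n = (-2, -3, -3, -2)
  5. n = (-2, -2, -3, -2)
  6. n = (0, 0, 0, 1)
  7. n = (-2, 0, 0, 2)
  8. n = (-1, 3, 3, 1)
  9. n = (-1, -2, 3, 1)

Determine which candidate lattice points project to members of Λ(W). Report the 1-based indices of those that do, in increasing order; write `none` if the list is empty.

1, 4, 6, 7

π⊥(n) = n₀ + n₁ζ³ + n₂ζ⁶ + n₃ζ⁹ where ζ = e^{iπ/4}.
candidate 1: n = (-2, -3, -2, 0) → π⊥ ≈ (+0.121320, -0.121320); max(|x|,|y|,|x±y|/√2) = 0.171573 ≤ 1.5 ⇒ ∈ W
candidate 2: n = (0, 1, 1, -1) → π⊥ ≈ (-1.414214, -1.000000); max(|x|,|y|,|x±y|/√2) = 1.707107 > 1.5 ⇒ ∉ W
candidate 3: n = (0, -1, 1, 0) → π⊥ ≈ (+0.707107, -1.707107); max(|x|,|y|,|x±y|/√2) = 1.707107 > 1.5 ⇒ ∉ W
candidate 4: n = (-2, -3, -3, -2) → π⊥ ≈ (-1.292893, -0.535534); max(|x|,|y|,|x±y|/√2) = 1.292893 ≤ 1.5 ⇒ ∈ W
candidate 5: n = (-2, -2, -3, -2) → π⊥ ≈ (-2.000000, +0.171573); max(|x|,|y|,|x±y|/√2) = 2.000000 > 1.5 ⇒ ∉ W
candidate 6: n = (0, 0, 0, 1) → π⊥ ≈ (+0.707107, +0.707107); max(|x|,|y|,|x±y|/√2) = 1.000000 ≤ 1.5 ⇒ ∈ W
candidate 7: n = (-2, 0, 0, 2) → π⊥ ≈ (-0.585786, +1.414214); max(|x|,|y|,|x±y|/√2) = 1.414214 ≤ 1.5 ⇒ ∈ W
candidate 8: n = (-1, 3, 3, 1) → π⊥ ≈ (-2.414214, -0.171573); max(|x|,|y|,|x±y|/√2) = 2.414214 > 1.5 ⇒ ∉ W
candidate 9: n = (-1, -2, 3, 1) → π⊥ ≈ (+1.121320, -3.707107); max(|x|,|y|,|x±y|/√2) = 3.707107 > 1.5 ⇒ ∉ W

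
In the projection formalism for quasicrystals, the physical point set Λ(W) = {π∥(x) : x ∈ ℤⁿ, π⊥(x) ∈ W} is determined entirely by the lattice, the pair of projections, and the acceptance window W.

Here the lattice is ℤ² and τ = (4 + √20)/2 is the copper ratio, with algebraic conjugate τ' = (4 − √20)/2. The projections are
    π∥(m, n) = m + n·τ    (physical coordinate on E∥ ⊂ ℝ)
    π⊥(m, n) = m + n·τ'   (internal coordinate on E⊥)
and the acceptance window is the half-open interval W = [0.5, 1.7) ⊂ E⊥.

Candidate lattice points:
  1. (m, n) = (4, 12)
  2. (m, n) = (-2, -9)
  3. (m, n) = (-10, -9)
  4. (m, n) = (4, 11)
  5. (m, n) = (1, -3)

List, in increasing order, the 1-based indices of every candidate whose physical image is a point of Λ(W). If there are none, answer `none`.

Numerically τ ≈ 4.23607 and τ' = −1/τ ≈ -0.23607.
[1] lift (4,12): star map gives 1.16718; window check 0.5 ≤ 1.16718 < 1.7 is true → IN Λ
[2] lift (-2,-9): star map gives 0.12461; window check 0.5 ≤ 0.12461 < 1.7 is false → out
[3] lift (-10,-9): star map gives -7.87539; window check 0.5 ≤ -7.87539 < 1.7 is false → out
[4] lift (4,11): star map gives 1.40325; window check 0.5 ≤ 1.40325 < 1.7 is true → IN Λ
[5] lift (1,-3): star map gives 1.70820; window check 0.5 ≤ 1.70820 < 1.7 is false → out

1, 4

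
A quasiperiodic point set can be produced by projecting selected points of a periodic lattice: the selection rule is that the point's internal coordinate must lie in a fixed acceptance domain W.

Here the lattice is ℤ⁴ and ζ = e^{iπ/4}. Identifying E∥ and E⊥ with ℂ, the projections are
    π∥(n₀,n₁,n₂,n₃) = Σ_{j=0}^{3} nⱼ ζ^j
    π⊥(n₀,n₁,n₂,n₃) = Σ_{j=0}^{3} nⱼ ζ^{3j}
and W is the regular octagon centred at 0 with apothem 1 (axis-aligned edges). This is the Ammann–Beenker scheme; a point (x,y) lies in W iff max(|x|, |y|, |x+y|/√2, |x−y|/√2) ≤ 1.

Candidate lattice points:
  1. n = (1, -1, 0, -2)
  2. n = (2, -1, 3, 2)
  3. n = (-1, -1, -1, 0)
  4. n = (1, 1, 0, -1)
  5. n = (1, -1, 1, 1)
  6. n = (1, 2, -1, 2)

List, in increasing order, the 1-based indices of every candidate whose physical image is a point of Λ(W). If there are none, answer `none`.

π⊥(n) = n₀ + n₁ζ³ + n₂ζ⁶ + n₃ζ⁹ where ζ = e^{iπ/4}.
candidate 1: n = (1, -1, 0, -2) → π⊥ ≈ (+0.29289, -2.12132); max(|x|,|y|,|x±y|/√2) = 2.12132 > 1 ⇒ ∉ W
candidate 2: n = (2, -1, 3, 2) → π⊥ ≈ (+4.12132, -2.29289); max(|x|,|y|,|x±y|/√2) = 4.53553 > 1 ⇒ ∉ W
candidate 3: n = (-1, -1, -1, 0) → π⊥ ≈ (-0.29289, +0.29289); max(|x|,|y|,|x±y|/√2) = 0.41421 ≤ 1 ⇒ ∈ W
candidate 4: n = (1, 1, 0, -1) → π⊥ ≈ (-0.41421, +0.00000); max(|x|,|y|,|x±y|/√2) = 0.41421 ≤ 1 ⇒ ∈ W
candidate 5: n = (1, -1, 1, 1) → π⊥ ≈ (+2.41421, -1.00000); max(|x|,|y|,|x±y|/√2) = 2.41421 > 1 ⇒ ∉ W
candidate 6: n = (1, 2, -1, 2) → π⊥ ≈ (+1.00000, +3.82843); max(|x|,|y|,|x±y|/√2) = 3.82843 > 1 ⇒ ∉ W

3, 4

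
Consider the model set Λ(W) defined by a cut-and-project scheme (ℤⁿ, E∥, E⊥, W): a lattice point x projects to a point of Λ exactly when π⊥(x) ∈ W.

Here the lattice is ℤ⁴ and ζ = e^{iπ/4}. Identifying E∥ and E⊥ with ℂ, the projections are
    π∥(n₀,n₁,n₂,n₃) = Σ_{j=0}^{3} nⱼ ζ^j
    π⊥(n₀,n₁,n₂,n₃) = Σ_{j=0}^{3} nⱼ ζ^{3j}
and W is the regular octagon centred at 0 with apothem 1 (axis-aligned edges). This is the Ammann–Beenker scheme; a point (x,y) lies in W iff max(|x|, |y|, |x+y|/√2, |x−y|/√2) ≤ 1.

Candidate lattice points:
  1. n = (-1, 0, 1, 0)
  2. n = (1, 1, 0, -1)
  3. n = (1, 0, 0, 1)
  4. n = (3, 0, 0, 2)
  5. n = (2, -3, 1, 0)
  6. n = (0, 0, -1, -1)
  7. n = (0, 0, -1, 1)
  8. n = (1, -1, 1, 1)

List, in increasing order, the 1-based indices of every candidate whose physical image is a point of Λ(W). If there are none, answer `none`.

π⊥(n) = n₀ + n₁ζ³ + n₂ζ⁶ + n₃ζ⁹ where ζ = e^{iπ/4}.
#1 (-1, 0, 1, 0): internal (-1.00000, -1.00000); octagon support 1.41421 vs apothem 1 → ∉ W
#2 (1, 1, 0, -1): internal (-0.41421, 0.00000); octagon support 0.41421 vs apothem 1 → ∈ W
#3 (1, 0, 0, 1): internal (1.70711, 0.70711); octagon support 1.70711 vs apothem 1 → ∉ W
#4 (3, 0, 0, 2): internal (4.41421, 1.41421); octagon support 4.41421 vs apothem 1 → ∉ W
#5 (2, -3, 1, 0): internal (4.12132, -3.12132); octagon support 5.12132 vs apothem 1 → ∉ W
#6 (0, 0, -1, -1): internal (-0.70711, 0.29289); octagon support 0.70711 vs apothem 1 → ∈ W
#7 (0, 0, -1, 1): internal (0.70711, 1.70711); octagon support 1.70711 vs apothem 1 → ∉ W
#8 (1, -1, 1, 1): internal (2.41421, -1.00000); octagon support 2.41421 vs apothem 1 → ∉ W

2, 6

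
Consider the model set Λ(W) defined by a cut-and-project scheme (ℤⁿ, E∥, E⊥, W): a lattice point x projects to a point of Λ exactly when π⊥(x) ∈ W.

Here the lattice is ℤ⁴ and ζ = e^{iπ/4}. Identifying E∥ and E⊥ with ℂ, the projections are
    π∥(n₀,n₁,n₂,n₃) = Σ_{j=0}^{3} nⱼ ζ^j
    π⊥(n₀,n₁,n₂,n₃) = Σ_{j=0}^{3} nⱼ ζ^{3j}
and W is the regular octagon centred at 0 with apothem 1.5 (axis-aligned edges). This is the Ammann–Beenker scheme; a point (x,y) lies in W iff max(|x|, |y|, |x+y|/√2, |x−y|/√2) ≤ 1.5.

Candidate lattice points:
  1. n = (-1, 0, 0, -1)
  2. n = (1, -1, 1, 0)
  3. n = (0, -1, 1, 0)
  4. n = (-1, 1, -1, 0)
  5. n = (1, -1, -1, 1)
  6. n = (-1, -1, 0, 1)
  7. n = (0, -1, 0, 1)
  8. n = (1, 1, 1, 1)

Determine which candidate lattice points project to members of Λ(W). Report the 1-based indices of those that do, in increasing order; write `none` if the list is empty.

With ζ = e^{iπ/4} the internal vectors are ζ^0,ζ^3,ζ^6,ζ^9.
candidate 1: n = (-1, 0, 0, -1) → π⊥ ≈ (-1.7071, -0.7071); max(|x|,|y|,|x±y|/√2) = 1.7071 > 1.5 ⇒ ∉ W
candidate 2: n = (1, -1, 1, 0) → π⊥ ≈ (+1.7071, -1.7071); max(|x|,|y|,|x±y|/√2) = 2.4142 > 1.5 ⇒ ∉ W
candidate 3: n = (0, -1, 1, 0) → π⊥ ≈ (+0.7071, -1.7071); max(|x|,|y|,|x±y|/√2) = 1.7071 > 1.5 ⇒ ∉ W
candidate 4: n = (-1, 1, -1, 0) → π⊥ ≈ (-1.7071, +1.7071); max(|x|,|y|,|x±y|/√2) = 2.4142 > 1.5 ⇒ ∉ W
candidate 5: n = (1, -1, -1, 1) → π⊥ ≈ (+2.4142, +1.0000); max(|x|,|y|,|x±y|/√2) = 2.4142 > 1.5 ⇒ ∉ W
candidate 6: n = (-1, -1, 0, 1) → π⊥ ≈ (+0.4142, +0.0000); max(|x|,|y|,|x±y|/√2) = 0.4142 ≤ 1.5 ⇒ ∈ W
candidate 7: n = (0, -1, 0, 1) → π⊥ ≈ (+1.4142, +0.0000); max(|x|,|y|,|x±y|/√2) = 1.4142 ≤ 1.5 ⇒ ∈ W
candidate 8: n = (1, 1, 1, 1) → π⊥ ≈ (+1.0000, +0.4142); max(|x|,|y|,|x±y|/√2) = 1.0000 ≤ 1.5 ⇒ ∈ W

6, 7, 8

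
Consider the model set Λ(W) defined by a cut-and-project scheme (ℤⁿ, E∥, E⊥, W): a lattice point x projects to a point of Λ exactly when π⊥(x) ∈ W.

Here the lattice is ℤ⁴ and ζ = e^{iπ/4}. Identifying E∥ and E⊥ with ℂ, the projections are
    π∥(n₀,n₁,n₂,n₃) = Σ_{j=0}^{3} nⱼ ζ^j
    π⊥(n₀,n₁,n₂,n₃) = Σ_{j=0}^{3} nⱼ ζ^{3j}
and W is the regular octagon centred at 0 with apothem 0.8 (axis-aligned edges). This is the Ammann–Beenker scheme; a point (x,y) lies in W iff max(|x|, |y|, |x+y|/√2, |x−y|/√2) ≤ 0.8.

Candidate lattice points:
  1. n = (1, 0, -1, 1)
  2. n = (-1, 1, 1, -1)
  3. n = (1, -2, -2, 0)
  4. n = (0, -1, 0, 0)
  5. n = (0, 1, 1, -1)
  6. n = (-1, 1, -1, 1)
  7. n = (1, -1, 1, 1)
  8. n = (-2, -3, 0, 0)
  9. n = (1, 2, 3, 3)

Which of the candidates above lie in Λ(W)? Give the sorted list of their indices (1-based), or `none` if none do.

none

Internal map: ζ^{3j} for j=0..3 gives (1,0), (−√2/2,√2/2), (0,−1), (√2/2,√2/2).
candidate 1: n = (1, 0, -1, 1) → π⊥ ≈ (+1.707107, +1.707107); max(|x|,|y|,|x±y|/√2) = 2.414214 > 0.8 ⇒ ∉ W
candidate 2: n = (-1, 1, 1, -1) → π⊥ ≈ (-2.414214, -1.000000); max(|x|,|y|,|x±y|/√2) = 2.414214 > 0.8 ⇒ ∉ W
candidate 3: n = (1, -2, -2, 0) → π⊥ ≈ (+2.414214, +0.585786); max(|x|,|y|,|x±y|/√2) = 2.414214 > 0.8 ⇒ ∉ W
candidate 4: n = (0, -1, 0, 0) → π⊥ ≈ (+0.707107, -0.707107); max(|x|,|y|,|x±y|/√2) = 1.000000 > 0.8 ⇒ ∉ W
candidate 5: n = (0, 1, 1, -1) → π⊥ ≈ (-1.414214, -1.000000); max(|x|,|y|,|x±y|/√2) = 1.707107 > 0.8 ⇒ ∉ W
candidate 6: n = (-1, 1, -1, 1) → π⊥ ≈ (-1.000000, +2.414214); max(|x|,|y|,|x±y|/√2) = 2.414214 > 0.8 ⇒ ∉ W
candidate 7: n = (1, -1, 1, 1) → π⊥ ≈ (+2.414214, -1.000000); max(|x|,|y|,|x±y|/√2) = 2.414214 > 0.8 ⇒ ∉ W
candidate 8: n = (-2, -3, 0, 0) → π⊥ ≈ (+0.121320, -2.121320); max(|x|,|y|,|x±y|/√2) = 2.121320 > 0.8 ⇒ ∉ W
candidate 9: n = (1, 2, 3, 3) → π⊥ ≈ (+1.707107, +0.535534); max(|x|,|y|,|x±y|/√2) = 1.707107 > 0.8 ⇒ ∉ W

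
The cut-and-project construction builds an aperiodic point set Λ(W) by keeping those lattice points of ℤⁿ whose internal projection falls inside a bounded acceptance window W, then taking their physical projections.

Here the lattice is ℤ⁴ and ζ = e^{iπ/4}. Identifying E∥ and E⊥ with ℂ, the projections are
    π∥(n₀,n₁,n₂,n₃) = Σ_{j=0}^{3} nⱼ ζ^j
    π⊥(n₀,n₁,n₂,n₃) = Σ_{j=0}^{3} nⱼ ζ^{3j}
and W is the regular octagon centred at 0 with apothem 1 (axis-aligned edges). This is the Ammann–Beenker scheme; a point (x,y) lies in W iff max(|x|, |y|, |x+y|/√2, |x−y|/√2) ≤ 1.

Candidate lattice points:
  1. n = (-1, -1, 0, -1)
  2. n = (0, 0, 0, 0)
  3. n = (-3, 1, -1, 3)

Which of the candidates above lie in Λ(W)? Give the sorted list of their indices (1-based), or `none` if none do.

2

Internal map: ζ^{3j} for j=0..3 gives (1,0), (−√2/2,√2/2), (0,−1), (√2/2,√2/2).
candidate 1: n = (-1, -1, 0, -1) → π⊥ ≈ (-1.000000, -1.414214); max(|x|,|y|,|x±y|/√2) = 1.707107 > 1 ⇒ ∉ W
candidate 2: n = (0, 0, 0, 0) → π⊥ ≈ (+0.000000, +0.000000); max(|x|,|y|,|x±y|/√2) = 0.000000 ≤ 1 ⇒ ∈ W
candidate 3: n = (-3, 1, -1, 3) → π⊥ ≈ (-1.585786, +3.828427); max(|x|,|y|,|x±y|/√2) = 3.828427 > 1 ⇒ ∉ W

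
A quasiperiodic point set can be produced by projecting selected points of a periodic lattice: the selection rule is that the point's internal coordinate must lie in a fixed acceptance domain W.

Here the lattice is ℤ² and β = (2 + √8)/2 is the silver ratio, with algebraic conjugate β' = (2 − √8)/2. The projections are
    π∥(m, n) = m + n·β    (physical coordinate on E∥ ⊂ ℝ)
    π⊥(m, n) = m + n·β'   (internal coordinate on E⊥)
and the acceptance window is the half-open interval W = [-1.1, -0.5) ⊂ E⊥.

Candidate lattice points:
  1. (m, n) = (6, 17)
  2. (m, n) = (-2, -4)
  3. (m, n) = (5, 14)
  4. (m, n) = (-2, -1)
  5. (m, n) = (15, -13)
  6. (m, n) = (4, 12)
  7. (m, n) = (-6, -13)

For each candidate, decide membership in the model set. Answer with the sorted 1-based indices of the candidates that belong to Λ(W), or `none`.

1, 3, 6, 7

Compute β' = (2−√8)/2 = -0.414214, so π⊥(m,n) = m -0.414214·n.
#1 (6,17): internal coord 6 + (17)·β' = -1.041631; -1.041631 ∈ [-1.1, -0.5) → IN Λ
#2 (-2,-4): internal coord -2 + (-4)·β' = -0.343146; -0.343146 ∉ [-1.1, -0.5) → out
#3 (5,14): internal coord 5 + (14)·β' = -0.798990; -0.798990 ∈ [-1.1, -0.5) → IN Λ
#4 (-2,-1): internal coord -2 + (-1)·β' = -1.585786; -1.585786 ∉ [-1.1, -0.5) → out
#5 (15,-13): internal coord 15 + (-13)·β' = +20.384776; +20.384776 ∉ [-1.1, -0.5) → out
#6 (4,12): internal coord 4 + (12)·β' = -0.970563; -0.970563 ∈ [-1.1, -0.5) → IN Λ
#7 (-6,-13): internal coord -6 + (-13)·β' = -0.615224; -0.615224 ∈ [-1.1, -0.5) → IN Λ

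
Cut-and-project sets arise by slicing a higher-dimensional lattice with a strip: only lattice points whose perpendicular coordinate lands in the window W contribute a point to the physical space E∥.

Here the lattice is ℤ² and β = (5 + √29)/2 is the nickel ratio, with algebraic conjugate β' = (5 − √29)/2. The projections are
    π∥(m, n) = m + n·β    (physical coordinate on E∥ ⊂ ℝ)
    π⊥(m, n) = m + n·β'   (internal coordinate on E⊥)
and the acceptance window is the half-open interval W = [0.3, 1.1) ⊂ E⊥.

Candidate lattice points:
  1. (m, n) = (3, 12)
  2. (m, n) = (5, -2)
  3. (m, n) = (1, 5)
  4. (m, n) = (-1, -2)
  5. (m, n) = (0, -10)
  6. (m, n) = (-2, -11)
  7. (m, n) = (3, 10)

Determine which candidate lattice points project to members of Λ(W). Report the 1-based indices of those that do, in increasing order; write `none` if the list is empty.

Numerically β ≈ 5.19258 and β' = −1/β ≈ -0.19258.
[1] lift (3,12): star map gives 0.68901; window check 0.3 ≤ 0.68901 < 1.1 is true → IN Λ
[2] lift (5,-2): star map gives 5.38516; window check 0.3 ≤ 5.38516 < 1.1 is false → out
[3] lift (1,5): star map gives 0.03709; window check 0.3 ≤ 0.03709 < 1.1 is false → out
[4] lift (-1,-2): star map gives -0.61484; window check 0.3 ≤ -0.61484 < 1.1 is false → out
[5] lift (0,-10): star map gives 1.92582; window check 0.3 ≤ 1.92582 < 1.1 is false → out
[6] lift (-2,-11): star map gives 0.11841; window check 0.3 ≤ 0.11841 < 1.1 is false → out
[7] lift (3,10): star map gives 1.07418; window check 0.3 ≤ 1.07418 < 1.1 is true → IN Λ

1, 7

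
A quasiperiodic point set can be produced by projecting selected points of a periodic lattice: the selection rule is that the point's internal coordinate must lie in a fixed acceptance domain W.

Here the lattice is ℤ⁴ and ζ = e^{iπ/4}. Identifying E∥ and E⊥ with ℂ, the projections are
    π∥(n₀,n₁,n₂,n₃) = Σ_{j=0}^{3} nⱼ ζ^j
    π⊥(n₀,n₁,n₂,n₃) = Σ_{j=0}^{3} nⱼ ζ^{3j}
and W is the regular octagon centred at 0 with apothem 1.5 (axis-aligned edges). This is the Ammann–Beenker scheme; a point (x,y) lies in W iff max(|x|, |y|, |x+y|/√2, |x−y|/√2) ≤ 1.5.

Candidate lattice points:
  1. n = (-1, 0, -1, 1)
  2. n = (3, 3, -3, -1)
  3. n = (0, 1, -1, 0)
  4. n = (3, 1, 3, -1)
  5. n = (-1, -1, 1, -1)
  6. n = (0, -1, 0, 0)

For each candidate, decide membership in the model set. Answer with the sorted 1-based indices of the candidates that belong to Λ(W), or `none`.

With ζ = e^{iπ/4} the internal vectors are ζ^0,ζ^3,ζ^6,ζ^9.
#1 (-1, 0, -1, 1): internal (-0.29289, 1.70711); octagon support 1.70711 vs apothem 1.5 → ∉ W
#2 (3, 3, -3, -1): internal (0.17157, 4.41421); octagon support 4.41421 vs apothem 1.5 → ∉ W
#3 (0, 1, -1, 0): internal (-0.70711, 1.70711); octagon support 1.70711 vs apothem 1.5 → ∉ W
#4 (3, 1, 3, -1): internal (1.58579, -3.00000); octagon support 3.24264 vs apothem 1.5 → ∉ W
#5 (-1, -1, 1, -1): internal (-1.00000, -2.41421); octagon support 2.41421 vs apothem 1.5 → ∉ W
#6 (0, -1, 0, 0): internal (0.70711, -0.70711); octagon support 1.00000 vs apothem 1.5 → ∈ W

6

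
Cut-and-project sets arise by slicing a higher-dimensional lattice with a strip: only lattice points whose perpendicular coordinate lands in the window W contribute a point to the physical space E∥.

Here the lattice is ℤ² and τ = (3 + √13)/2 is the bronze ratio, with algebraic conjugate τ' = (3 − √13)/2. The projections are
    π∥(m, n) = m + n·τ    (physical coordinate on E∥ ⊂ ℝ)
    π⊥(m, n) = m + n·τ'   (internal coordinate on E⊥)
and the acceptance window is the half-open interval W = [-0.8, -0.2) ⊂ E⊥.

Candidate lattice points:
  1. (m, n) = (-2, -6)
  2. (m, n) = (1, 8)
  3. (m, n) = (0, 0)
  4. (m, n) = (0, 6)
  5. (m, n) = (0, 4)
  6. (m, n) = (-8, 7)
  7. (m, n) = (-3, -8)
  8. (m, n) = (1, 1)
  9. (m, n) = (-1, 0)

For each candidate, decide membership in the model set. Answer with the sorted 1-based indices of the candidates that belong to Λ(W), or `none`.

Compute τ' = (3−√13)/2 = -0.302776, so π⊥(m,n) = m -0.302776·n.
candidate 1: (m,n)=(-2,-6) → π∥ = -2-6·τ ≈ -21.816654, π⊥ = -2-6·τ' ≈ -0.183346 ∉ [-0.8, -0.2) ⇒ out
candidate 2: (m,n)=(1,8) → π∥ = 1+8·τ ≈ 27.422205, π⊥ = 1+8·τ' ≈ -1.422205 ∉ [-0.8, -0.2) ⇒ out
candidate 3: (m,n)=(0,0) → π∥ = 0+0·τ ≈ 0.000000, π⊥ = 0+0·τ' ≈ 0.000000 ∉ [-0.8, -0.2) ⇒ out
candidate 4: (m,n)=(0,6) → π∥ = 0+6·τ ≈ 19.816654, π⊥ = 0+6·τ' ≈ -1.816654 ∉ [-0.8, -0.2) ⇒ out
candidate 5: (m,n)=(0,4) → π∥ = 0+4·τ ≈ 13.211103, π⊥ = 0+4·τ' ≈ -1.211103 ∉ [-0.8, -0.2) ⇒ out
candidate 6: (m,n)=(-8,7) → π∥ = -8+7·τ ≈ 15.119429, π⊥ = -8+7·τ' ≈ -10.119429 ∉ [-0.8, -0.2) ⇒ out
candidate 7: (m,n)=(-3,-8) → π∥ = -3-8·τ ≈ -29.422205, π⊥ = -3-8·τ' ≈ -0.577795 ∈ [-0.8, -0.2) ⇒ IN Λ
candidate 8: (m,n)=(1,1) → π∥ = 1+1·τ ≈ 4.302776, π⊥ = 1+1·τ' ≈ 0.697224 ∉ [-0.8, -0.2) ⇒ out
candidate 9: (m,n)=(-1,0) → π∥ = -1+0·τ ≈ -1.000000, π⊥ = -1+0·τ' ≈ -1.000000 ∉ [-0.8, -0.2) ⇒ out

7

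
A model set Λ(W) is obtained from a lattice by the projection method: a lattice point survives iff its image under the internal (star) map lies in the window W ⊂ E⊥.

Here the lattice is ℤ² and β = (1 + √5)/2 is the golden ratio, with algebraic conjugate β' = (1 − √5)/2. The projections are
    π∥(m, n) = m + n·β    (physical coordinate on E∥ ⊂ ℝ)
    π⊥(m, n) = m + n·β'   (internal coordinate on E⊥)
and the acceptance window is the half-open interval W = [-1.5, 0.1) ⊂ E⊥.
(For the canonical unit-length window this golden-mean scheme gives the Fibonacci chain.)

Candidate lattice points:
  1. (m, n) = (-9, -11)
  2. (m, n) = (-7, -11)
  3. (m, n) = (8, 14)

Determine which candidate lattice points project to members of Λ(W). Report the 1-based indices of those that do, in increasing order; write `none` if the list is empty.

β' = (1−√5)/2 ≈ -0.61803.
candidate 1: (m,n)=(-9,-11) → π∥ = -9-11·β ≈ -26.79837, π⊥ = -9-11·β' ≈ -2.20163 ∉ [-1.5, 0.1) ⇒ out
candidate 2: (m,n)=(-7,-11) → π∥ = -7-11·β ≈ -24.79837, π⊥ = -7-11·β' ≈ -0.20163 ∈ [-1.5, 0.1) ⇒ IN Λ
candidate 3: (m,n)=(8,14) → π∥ = 8+14·β ≈ 30.65248, π⊥ = 8+14·β' ≈ -0.65248 ∈ [-1.5, 0.1) ⇒ IN Λ

2, 3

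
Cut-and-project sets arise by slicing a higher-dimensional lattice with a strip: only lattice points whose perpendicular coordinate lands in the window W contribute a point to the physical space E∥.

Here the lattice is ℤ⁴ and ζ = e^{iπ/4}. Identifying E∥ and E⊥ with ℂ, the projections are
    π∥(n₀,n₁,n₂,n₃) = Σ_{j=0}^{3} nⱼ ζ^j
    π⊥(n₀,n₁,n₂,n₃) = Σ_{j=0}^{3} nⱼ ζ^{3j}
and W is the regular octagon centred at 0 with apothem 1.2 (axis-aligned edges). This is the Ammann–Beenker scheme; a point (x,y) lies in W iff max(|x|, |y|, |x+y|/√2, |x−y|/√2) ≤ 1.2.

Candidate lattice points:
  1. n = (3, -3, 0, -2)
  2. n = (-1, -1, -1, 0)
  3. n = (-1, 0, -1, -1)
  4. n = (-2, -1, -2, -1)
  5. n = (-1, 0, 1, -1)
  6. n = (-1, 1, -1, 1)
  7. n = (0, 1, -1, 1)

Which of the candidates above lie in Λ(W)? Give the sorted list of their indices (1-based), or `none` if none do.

Internal map: ζ^{3j} for j=0..3 gives (1,0), (−√2/2,√2/2), (0,−1), (√2/2,√2/2).
#1 (3, -3, 0, -2): internal (3.70711, -3.53553); octagon support 5.12132 vs apothem 1.2 → ∉ W
#2 (-1, -1, -1, 0): internal (-0.29289, 0.29289); octagon support 0.41421 vs apothem 1.2 → ∈ W
#3 (-1, 0, -1, -1): internal (-1.70711, 0.29289); octagon support 1.70711 vs apothem 1.2 → ∉ W
#4 (-2, -1, -2, -1): internal (-2.00000, 0.58579); octagon support 2.00000 vs apothem 1.2 → ∉ W
#5 (-1, 0, 1, -1): internal (-1.70711, -1.70711); octagon support 2.41421 vs apothem 1.2 → ∉ W
#6 (-1, 1, -1, 1): internal (-1.00000, 2.41421); octagon support 2.41421 vs apothem 1.2 → ∉ W
#7 (0, 1, -1, 1): internal (0.00000, 2.41421); octagon support 2.41421 vs apothem 1.2 → ∉ W

2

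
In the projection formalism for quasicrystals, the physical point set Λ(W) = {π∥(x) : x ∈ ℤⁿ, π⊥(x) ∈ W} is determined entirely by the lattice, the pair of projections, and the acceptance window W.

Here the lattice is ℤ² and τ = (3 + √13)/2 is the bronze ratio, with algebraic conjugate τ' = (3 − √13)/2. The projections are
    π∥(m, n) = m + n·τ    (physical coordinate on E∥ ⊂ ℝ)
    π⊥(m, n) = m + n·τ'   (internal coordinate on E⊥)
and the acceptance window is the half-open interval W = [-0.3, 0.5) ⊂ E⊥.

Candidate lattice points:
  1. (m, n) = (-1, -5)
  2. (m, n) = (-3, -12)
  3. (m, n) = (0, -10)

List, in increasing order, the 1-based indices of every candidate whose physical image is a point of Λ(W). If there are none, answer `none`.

none

Compute τ' = (3−√13)/2 = -0.30278, so π⊥(m,n) = m -0.30278·n.
[1] lift (-1,-5): star map gives 0.51388; window check -0.3 ≤ 0.51388 < 0.5 is false → out
[2] lift (-3,-12): star map gives 0.63331; window check -0.3 ≤ 0.63331 < 0.5 is false → out
[3] lift (0,-10): star map gives 3.02776; window check -0.3 ≤ 3.02776 < 0.5 is false → out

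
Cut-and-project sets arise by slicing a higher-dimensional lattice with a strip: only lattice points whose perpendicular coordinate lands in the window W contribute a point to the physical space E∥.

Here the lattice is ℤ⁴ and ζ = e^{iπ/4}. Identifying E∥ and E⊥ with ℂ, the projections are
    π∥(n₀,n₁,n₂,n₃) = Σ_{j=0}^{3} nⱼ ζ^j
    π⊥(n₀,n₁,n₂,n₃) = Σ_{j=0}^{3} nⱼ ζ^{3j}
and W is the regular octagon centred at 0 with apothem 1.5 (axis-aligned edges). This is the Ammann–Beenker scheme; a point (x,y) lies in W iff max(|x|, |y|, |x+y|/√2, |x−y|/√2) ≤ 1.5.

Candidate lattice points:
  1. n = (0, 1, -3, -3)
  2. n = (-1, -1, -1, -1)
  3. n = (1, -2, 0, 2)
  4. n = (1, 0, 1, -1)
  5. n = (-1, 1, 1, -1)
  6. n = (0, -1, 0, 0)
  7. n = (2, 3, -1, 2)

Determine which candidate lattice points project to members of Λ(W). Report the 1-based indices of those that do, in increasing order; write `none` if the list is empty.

2, 6

Internal map: ζ^{3j} for j=0..3 gives (1,0), (−√2/2,√2/2), (0,−1), (√2/2,√2/2).
candidate 1: n = (0, 1, -3, -3) → π⊥ ≈ (-2.8284, +1.5858); max(|x|,|y|,|x±y|/√2) = 3.1213 > 1.5 ⇒ ∉ W
candidate 2: n = (-1, -1, -1, -1) → π⊥ ≈ (-1.0000, -0.4142); max(|x|,|y|,|x±y|/√2) = 1.0000 ≤ 1.5 ⇒ ∈ W
candidate 3: n = (1, -2, 0, 2) → π⊥ ≈ (+3.8284, +0.0000); max(|x|,|y|,|x±y|/√2) = 3.8284 > 1.5 ⇒ ∉ W
candidate 4: n = (1, 0, 1, -1) → π⊥ ≈ (+0.2929, -1.7071); max(|x|,|y|,|x±y|/√2) = 1.7071 > 1.5 ⇒ ∉ W
candidate 5: n = (-1, 1, 1, -1) → π⊥ ≈ (-2.4142, -1.0000); max(|x|,|y|,|x±y|/√2) = 2.4142 > 1.5 ⇒ ∉ W
candidate 6: n = (0, -1, 0, 0) → π⊥ ≈ (+0.7071, -0.7071); max(|x|,|y|,|x±y|/√2) = 1.0000 ≤ 1.5 ⇒ ∈ W
candidate 7: n = (2, 3, -1, 2) → π⊥ ≈ (+1.2929, +4.5355); max(|x|,|y|,|x±y|/√2) = 4.5355 > 1.5 ⇒ ∉ W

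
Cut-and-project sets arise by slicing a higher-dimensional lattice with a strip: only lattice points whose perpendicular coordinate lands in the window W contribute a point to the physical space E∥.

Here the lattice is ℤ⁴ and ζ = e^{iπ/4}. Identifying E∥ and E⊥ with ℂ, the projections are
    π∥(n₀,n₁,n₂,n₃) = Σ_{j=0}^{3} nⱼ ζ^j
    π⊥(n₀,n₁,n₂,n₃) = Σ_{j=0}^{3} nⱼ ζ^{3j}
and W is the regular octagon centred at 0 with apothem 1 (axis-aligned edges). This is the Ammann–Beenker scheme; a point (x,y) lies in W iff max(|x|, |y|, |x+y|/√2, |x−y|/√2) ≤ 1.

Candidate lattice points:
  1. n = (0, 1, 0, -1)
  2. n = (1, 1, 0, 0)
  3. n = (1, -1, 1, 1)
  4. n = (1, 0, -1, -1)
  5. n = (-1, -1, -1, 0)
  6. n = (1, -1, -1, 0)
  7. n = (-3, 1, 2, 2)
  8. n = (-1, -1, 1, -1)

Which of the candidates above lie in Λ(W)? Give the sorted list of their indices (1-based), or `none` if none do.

2, 4, 5

With ζ = e^{iπ/4} the internal vectors are ζ^0,ζ^3,ζ^6,ζ^9.
candidate 1: n = (0, 1, 0, -1) → π⊥ ≈ (-1.4142, +0.0000); max(|x|,|y|,|x±y|/√2) = 1.4142 > 1 ⇒ ∉ W
candidate 2: n = (1, 1, 0, 0) → π⊥ ≈ (+0.2929, +0.7071); max(|x|,|y|,|x±y|/√2) = 0.7071 ≤ 1 ⇒ ∈ W
candidate 3: n = (1, -1, 1, 1) → π⊥ ≈ (+2.4142, -1.0000); max(|x|,|y|,|x±y|/√2) = 2.4142 > 1 ⇒ ∉ W
candidate 4: n = (1, 0, -1, -1) → π⊥ ≈ (+0.2929, +0.2929); max(|x|,|y|,|x±y|/√2) = 0.4142 ≤ 1 ⇒ ∈ W
candidate 5: n = (-1, -1, -1, 0) → π⊥ ≈ (-0.2929, +0.2929); max(|x|,|y|,|x±y|/√2) = 0.4142 ≤ 1 ⇒ ∈ W
candidate 6: n = (1, -1, -1, 0) → π⊥ ≈ (+1.7071, +0.2929); max(|x|,|y|,|x±y|/√2) = 1.7071 > 1 ⇒ ∉ W
candidate 7: n = (-3, 1, 2, 2) → π⊥ ≈ (-2.2929, +0.1213); max(|x|,|y|,|x±y|/√2) = 2.2929 > 1 ⇒ ∉ W
candidate 8: n = (-1, -1, 1, -1) → π⊥ ≈ (-1.0000, -2.4142); max(|x|,|y|,|x±y|/√2) = 2.4142 > 1 ⇒ ∉ W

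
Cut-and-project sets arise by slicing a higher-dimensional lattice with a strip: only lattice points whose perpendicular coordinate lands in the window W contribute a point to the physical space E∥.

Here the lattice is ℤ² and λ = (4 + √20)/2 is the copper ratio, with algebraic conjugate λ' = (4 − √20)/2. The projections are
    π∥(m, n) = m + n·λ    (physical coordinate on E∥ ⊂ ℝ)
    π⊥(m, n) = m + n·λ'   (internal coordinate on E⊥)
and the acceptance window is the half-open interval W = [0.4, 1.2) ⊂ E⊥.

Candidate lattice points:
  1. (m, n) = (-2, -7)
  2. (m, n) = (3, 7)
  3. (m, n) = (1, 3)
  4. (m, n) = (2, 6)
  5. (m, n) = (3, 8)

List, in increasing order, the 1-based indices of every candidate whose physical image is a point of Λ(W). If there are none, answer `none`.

4, 5

Numerically λ ≈ 4.2361 and λ' = −1/λ ≈ -0.2361.
#1 (-2,-7): internal coord -2 + (-7)·λ' = -0.3475; -0.3475 ∉ [0.4, 1.2) → out
#2 (3,7): internal coord 3 + (7)·λ' = +1.3475; +1.3475 ∉ [0.4, 1.2) → out
#3 (1,3): internal coord 1 + (3)·λ' = +0.2918; +0.2918 ∉ [0.4, 1.2) → out
#4 (2,6): internal coord 2 + (6)·λ' = +0.5836; +0.5836 ∈ [0.4, 1.2) → IN Λ
#5 (3,8): internal coord 3 + (8)·λ' = +1.1115; +1.1115 ∈ [0.4, 1.2) → IN Λ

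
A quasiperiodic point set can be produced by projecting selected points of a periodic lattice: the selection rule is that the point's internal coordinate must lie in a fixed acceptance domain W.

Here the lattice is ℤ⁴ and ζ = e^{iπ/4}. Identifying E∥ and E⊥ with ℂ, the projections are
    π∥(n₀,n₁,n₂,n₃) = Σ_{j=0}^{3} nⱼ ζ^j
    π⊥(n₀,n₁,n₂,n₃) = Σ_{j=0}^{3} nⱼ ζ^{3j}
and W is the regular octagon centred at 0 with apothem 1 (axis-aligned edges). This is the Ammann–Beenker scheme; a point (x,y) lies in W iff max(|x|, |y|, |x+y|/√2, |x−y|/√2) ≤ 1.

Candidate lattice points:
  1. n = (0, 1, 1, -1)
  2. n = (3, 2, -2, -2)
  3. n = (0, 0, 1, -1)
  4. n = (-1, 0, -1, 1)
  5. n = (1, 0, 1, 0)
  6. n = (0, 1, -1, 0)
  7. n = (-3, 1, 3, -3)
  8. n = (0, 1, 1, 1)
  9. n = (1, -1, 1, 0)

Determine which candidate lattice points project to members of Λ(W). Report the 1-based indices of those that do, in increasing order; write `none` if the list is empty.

8

With ζ = e^{iπ/4} the internal vectors are ζ^0,ζ^3,ζ^6,ζ^9.
candidate 1: n = (0, 1, 1, -1) → π⊥ ≈ (-1.414214, -1.000000); max(|x|,|y|,|x±y|/√2) = 1.707107 > 1 ⇒ ∉ W
candidate 2: n = (3, 2, -2, -2) → π⊥ ≈ (+0.171573, +2.000000); max(|x|,|y|,|x±y|/√2) = 2.000000 > 1 ⇒ ∉ W
candidate 3: n = (0, 0, 1, -1) → π⊥ ≈ (-0.707107, -1.707107); max(|x|,|y|,|x±y|/√2) = 1.707107 > 1 ⇒ ∉ W
candidate 4: n = (-1, 0, -1, 1) → π⊥ ≈ (-0.292893, +1.707107); max(|x|,|y|,|x±y|/√2) = 1.707107 > 1 ⇒ ∉ W
candidate 5: n = (1, 0, 1, 0) → π⊥ ≈ (+1.000000, -1.000000); max(|x|,|y|,|x±y|/√2) = 1.414214 > 1 ⇒ ∉ W
candidate 6: n = (0, 1, -1, 0) → π⊥ ≈ (-0.707107, +1.707107); max(|x|,|y|,|x±y|/√2) = 1.707107 > 1 ⇒ ∉ W
candidate 7: n = (-3, 1, 3, -3) → π⊥ ≈ (-5.828427, -4.414214); max(|x|,|y|,|x±y|/√2) = 7.242641 > 1 ⇒ ∉ W
candidate 8: n = (0, 1, 1, 1) → π⊥ ≈ (+0.000000, +0.414214); max(|x|,|y|,|x±y|/√2) = 0.414214 ≤ 1 ⇒ ∈ W
candidate 9: n = (1, -1, 1, 0) → π⊥ ≈ (+1.707107, -1.707107); max(|x|,|y|,|x±y|/√2) = 2.414214 > 1 ⇒ ∉ W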